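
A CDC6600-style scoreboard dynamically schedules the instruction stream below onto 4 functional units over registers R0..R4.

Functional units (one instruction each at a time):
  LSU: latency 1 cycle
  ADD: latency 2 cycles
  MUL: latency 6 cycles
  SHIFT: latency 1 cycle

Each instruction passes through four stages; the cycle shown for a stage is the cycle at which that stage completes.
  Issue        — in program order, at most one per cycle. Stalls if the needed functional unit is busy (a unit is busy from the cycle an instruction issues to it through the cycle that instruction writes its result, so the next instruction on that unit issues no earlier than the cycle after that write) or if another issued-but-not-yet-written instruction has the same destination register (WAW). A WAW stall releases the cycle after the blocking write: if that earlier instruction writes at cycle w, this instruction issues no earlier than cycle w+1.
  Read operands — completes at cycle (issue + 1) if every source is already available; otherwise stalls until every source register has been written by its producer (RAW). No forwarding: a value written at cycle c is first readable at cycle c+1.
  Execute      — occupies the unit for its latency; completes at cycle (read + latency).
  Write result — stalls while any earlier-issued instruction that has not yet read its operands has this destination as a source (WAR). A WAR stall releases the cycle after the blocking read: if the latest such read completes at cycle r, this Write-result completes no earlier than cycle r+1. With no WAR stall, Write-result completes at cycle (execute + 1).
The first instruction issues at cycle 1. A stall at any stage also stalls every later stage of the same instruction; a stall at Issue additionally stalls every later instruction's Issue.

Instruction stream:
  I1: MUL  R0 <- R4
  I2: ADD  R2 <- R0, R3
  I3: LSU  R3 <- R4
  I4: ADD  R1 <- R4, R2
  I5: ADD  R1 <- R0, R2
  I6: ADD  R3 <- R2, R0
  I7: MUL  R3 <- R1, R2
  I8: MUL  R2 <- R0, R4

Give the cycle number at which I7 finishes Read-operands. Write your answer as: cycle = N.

I1  is:1  ro:2  ex:8  wr:9
I2  is:2  ro:10  ex:12  wr:13  — RAW R0: wait I1 write@9
I3  is:3  ro:4  ex:5  wr:11  — WAR R3: wait I2 read@10
I4  is:14  ro:15  ex:17  wr:18  — struct: ADD busy until I2 writes@13
I5  is:19  ro:20  ex:22  wr:23  — struct: ADD busy until I4 writes@18
I6  is:24  ro:25  ex:27  wr:28  — struct: ADD busy until I5 writes@23
I7  is:29  ro:30  ex:36  wr:37  — WAW R3: wait I6 write@28
I8  is:38  ro:39  ex:45  wr:46  — struct: MUL busy until I7 writes@37

cycle = 30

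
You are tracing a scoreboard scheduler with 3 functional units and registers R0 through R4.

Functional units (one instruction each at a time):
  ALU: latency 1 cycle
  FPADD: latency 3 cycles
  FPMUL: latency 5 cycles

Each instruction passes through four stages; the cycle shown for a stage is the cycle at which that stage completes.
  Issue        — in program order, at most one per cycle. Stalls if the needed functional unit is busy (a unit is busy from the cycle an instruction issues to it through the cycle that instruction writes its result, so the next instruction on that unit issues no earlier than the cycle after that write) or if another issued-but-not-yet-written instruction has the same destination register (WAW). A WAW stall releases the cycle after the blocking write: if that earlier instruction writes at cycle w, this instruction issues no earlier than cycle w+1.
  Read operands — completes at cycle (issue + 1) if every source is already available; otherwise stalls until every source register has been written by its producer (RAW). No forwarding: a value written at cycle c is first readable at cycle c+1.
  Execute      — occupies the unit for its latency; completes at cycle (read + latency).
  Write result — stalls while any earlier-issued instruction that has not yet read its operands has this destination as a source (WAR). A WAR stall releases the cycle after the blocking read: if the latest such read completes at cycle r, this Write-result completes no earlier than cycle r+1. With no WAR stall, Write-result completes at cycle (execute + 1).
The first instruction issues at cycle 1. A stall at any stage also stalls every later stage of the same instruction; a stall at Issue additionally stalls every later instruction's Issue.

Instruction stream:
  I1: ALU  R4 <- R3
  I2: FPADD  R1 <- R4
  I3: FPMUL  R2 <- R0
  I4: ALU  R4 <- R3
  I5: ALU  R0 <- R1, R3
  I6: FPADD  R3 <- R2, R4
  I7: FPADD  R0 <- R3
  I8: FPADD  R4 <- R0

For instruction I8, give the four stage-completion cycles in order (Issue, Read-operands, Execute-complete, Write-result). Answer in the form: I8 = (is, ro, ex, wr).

I8 = (22, 23, 26, 27)

c1: issue I1 (ALU)
c2: I1 read-ops · issue I2 (FPADD)
c3: I1 finished on ALU · issue I3 (FPMUL)
c4: I1→R4 · I3 read-ops
c5: I2 read-ops · issue I4 (ALU)
c6: I4 read-ops
c7: I4 finished on ALU
c8: I2 finished on FPADD · I4→R4
c9: I2→R1 · I3 finished on FPMUL · issue I5 (ALU)
c10: I3→R2 · I5 read-ops · issue I6 (FPADD)
c11: I5 finished on ALU · I6 read-ops
c12: I5→R0
c14: I6 finished on FPADD
c15: I6→R3
c16: issue I7 (FPADD)
c17: I7 read-ops
c20: I7 finished on FPADD
c21: I7→R0
c22: issue I8 (FPADD)
c23: I8 read-ops
c26: I8 finished on FPADD
c27: I8→R4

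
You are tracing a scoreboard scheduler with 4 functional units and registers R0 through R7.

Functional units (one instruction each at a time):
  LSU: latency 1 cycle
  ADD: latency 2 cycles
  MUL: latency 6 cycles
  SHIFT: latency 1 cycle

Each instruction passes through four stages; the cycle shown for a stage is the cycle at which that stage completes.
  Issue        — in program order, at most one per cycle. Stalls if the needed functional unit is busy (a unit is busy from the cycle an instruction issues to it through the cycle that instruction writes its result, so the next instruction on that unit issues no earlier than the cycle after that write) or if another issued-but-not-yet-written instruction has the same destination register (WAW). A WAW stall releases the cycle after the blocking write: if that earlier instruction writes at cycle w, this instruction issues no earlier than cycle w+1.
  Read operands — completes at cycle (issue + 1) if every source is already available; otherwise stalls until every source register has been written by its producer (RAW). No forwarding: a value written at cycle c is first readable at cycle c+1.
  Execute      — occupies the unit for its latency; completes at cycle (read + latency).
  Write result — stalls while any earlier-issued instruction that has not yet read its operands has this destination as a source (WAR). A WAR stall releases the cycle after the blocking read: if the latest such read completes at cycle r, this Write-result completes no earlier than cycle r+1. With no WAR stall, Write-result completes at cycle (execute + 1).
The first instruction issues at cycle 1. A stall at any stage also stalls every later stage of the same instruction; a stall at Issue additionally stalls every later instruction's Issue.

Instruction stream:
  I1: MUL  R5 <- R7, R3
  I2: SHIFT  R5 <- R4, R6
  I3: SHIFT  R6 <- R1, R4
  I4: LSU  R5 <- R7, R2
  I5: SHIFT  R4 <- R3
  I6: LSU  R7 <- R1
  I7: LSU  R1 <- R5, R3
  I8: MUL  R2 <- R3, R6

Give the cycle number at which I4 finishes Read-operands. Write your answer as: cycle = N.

c1: I1 issues→MUL
c2: I1 reads
c8: I1 exec-done
c9: I1 writes R5
c10: I2 issues→SHIFT
c11: I2 reads
c12: I2 exec-done
c13: I2 writes R5
c14: I3 issues→SHIFT
c15: I3 reads | I4 issues→LSU
c16: I3 exec-done | I4 reads
c17: I3 writes R6 | I4 exec-done
c18: I4 writes R5 | I5 issues→SHIFT
c19: I5 reads | I6 issues→LSU
c20: I5 exec-done | I6 reads
c21: I5 writes R4 | I6 exec-done
c22: I6 writes R7
c23: I7 issues→LSU
c24: I7 reads | I8 issues→MUL
c25: I7 exec-done | I8 reads
c26: I7 writes R1
c31: I8 exec-done
c32: I8 writes R2

cycle = 16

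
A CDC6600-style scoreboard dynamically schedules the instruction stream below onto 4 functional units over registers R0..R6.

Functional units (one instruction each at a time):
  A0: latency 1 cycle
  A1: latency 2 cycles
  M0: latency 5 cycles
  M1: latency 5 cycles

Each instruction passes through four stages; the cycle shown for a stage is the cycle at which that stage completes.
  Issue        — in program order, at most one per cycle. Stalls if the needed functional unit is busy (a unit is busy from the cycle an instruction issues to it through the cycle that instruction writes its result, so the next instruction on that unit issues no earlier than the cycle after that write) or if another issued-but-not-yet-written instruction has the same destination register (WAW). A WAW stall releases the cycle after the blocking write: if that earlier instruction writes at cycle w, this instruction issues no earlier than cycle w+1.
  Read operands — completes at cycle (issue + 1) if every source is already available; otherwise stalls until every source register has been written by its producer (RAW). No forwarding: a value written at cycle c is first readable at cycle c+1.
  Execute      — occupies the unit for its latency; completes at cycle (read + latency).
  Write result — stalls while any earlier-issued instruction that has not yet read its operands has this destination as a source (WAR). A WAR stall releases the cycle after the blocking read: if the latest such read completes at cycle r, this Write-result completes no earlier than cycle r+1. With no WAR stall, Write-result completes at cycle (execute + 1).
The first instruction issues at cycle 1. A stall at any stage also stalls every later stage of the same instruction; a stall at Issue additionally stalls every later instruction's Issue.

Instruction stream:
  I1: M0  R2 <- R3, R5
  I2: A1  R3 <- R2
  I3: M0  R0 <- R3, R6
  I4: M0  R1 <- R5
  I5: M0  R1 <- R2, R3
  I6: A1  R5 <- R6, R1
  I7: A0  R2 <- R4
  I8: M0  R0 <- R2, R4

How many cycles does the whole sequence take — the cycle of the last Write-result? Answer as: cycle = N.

cycle = 43

I1 -> (1, 2, 7, 8)
I2 -> (2, 9, 11, 12)  // RAW R2: wait I1 write@8
I3 -> (9, 13, 18, 19)  // struct: M0 busy until I1 writes@8, RAW R3: wait I2 write@12
I4 -> (20, 21, 26, 27)  // struct: M0 busy until I3 writes@19
I5 -> (28, 29, 34, 35)  // struct: M0 busy until I4 writes@27
I6 -> (29, 36, 38, 39)  // RAW R1: wait I5 write@35
I7 -> (30, 31, 32, 33)
I8 -> (36, 37, 42, 43)  // struct: M0 busy until I5 writes@35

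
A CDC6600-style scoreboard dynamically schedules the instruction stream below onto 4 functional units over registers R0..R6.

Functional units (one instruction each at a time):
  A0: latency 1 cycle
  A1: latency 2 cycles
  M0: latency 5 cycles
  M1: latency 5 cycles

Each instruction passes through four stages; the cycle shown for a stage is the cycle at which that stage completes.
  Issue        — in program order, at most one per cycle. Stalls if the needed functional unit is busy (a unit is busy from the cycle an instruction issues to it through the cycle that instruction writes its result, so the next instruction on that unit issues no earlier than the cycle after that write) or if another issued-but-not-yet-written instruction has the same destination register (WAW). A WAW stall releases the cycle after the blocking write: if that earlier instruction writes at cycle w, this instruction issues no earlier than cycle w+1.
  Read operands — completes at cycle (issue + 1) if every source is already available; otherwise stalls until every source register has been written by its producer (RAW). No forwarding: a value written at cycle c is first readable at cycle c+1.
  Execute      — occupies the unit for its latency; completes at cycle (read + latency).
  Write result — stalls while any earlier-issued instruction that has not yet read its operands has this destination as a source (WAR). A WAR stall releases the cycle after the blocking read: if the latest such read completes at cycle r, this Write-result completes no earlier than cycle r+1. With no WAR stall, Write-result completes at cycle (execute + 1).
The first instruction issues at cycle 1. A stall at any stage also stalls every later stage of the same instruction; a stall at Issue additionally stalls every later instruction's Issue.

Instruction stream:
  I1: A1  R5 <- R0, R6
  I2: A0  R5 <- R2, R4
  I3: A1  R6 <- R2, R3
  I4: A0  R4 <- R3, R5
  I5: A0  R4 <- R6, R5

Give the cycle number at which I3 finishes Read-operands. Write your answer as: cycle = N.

cycle = 8

[1] I1 dispatched to A1
[2] I1 operands ready
[4] I1 complete
[5] R5←I1
[6] I2 dispatched to A0
[7] I2 operands ready; I3 dispatched to A1
[8] I2 complete; I3 operands ready
[9] R5←I2
[10] I3 complete; I4 dispatched to A0
[11] R6←I3; I4 operands ready
[12] I4 complete
[13] R4←I4
[14] I5 dispatched to A0
[15] I5 operands ready
[16] I5 complete
[17] R4←I5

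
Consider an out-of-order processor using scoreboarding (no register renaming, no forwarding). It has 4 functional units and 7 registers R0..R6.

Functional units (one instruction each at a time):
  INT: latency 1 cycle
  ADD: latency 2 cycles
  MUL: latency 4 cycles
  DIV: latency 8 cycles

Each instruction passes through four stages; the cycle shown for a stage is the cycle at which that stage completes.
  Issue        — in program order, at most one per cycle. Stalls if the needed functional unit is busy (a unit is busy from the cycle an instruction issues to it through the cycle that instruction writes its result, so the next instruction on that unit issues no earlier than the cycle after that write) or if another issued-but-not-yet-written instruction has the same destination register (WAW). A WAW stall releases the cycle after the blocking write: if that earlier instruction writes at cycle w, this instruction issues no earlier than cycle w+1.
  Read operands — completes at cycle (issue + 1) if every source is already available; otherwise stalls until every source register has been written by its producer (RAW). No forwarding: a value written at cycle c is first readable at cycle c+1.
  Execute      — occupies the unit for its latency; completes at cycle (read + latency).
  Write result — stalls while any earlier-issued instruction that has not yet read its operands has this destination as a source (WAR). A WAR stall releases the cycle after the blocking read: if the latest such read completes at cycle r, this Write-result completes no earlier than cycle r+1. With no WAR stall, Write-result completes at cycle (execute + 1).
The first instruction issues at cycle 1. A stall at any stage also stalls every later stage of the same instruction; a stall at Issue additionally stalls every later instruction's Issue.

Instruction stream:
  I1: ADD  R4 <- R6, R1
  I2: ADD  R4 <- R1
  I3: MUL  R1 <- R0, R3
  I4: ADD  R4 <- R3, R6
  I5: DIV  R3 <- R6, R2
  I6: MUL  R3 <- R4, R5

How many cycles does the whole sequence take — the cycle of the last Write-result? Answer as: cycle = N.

cycle = 29

[I1] 1/2/4/5
[I2] 6/7/9/10  (struct: ADD busy until I1 writes@5)
[I3] 7/8/12/13
[I4] 11/12/14/15  (struct: ADD busy until I2 writes@10)
[I5] 12/13/21/22
[I6] 23/24/28/29  (WAW R3: wait I5 write@22)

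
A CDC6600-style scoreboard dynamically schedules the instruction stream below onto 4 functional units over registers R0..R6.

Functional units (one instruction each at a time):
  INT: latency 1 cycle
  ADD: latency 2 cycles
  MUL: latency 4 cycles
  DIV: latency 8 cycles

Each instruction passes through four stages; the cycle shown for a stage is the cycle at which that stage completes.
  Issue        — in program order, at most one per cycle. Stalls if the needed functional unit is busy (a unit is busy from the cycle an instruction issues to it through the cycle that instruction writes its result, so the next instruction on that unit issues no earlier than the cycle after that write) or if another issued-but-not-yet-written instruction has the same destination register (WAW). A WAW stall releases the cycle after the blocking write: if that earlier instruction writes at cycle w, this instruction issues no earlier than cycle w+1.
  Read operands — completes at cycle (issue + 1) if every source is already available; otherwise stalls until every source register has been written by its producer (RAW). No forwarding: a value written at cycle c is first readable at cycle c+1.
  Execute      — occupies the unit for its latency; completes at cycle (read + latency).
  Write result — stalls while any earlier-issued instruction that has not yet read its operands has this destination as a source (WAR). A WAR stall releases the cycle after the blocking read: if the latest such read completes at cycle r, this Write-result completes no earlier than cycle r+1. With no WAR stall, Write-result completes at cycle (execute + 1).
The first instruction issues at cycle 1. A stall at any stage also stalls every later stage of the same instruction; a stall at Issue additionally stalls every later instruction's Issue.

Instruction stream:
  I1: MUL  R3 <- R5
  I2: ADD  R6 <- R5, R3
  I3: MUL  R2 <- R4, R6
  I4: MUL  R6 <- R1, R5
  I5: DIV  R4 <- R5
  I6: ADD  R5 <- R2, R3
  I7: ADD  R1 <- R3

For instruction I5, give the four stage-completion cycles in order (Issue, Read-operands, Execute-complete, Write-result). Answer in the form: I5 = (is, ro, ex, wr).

I1  is:1  ro:2  ex:6  wr:7
I2  is:2  ro:8  ex:10  wr:11  — RAW R3: wait I1 write@7
I3  is:8  ro:12  ex:16  wr:17  — struct: MUL busy until I1 writes@7, RAW R6: wait I2 write@11
I4  is:18  ro:19  ex:23  wr:24  — struct: MUL busy until I3 writes@17
I5  is:19  ro:20  ex:28  wr:29
I6  is:20  ro:21  ex:23  wr:24
I7  is:25  ro:26  ex:28  wr:29  — struct: ADD busy until I6 writes@24

I5 = (19, 20, 28, 29)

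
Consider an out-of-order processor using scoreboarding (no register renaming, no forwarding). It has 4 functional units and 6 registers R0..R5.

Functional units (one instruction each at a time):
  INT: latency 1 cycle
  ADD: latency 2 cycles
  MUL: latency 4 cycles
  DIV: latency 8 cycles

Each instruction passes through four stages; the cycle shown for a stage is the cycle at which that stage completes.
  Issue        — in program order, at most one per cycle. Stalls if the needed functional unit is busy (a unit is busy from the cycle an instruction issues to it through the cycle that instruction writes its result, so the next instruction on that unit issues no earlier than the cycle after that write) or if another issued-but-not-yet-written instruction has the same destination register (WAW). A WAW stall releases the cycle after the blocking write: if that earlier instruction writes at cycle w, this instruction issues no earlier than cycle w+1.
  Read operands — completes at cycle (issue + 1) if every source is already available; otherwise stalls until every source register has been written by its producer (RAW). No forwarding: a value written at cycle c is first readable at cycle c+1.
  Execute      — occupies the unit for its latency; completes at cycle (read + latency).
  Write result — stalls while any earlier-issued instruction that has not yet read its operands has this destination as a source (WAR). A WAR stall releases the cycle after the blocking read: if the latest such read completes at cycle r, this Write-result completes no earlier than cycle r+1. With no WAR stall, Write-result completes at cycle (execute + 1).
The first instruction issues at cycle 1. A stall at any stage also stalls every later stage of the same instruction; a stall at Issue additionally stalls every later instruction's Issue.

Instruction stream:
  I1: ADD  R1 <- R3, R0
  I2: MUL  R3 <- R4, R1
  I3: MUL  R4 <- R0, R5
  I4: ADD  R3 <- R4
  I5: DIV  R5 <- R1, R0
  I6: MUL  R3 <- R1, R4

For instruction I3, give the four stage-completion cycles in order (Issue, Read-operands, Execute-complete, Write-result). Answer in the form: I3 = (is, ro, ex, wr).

I3 = (12, 13, 17, 18)

c1: I1 dispatched to ADD
c2: I1 operands ready, I2 dispatched to MUL
c4: I1 complete
c5: R1←I1
c6: I2 operands ready
c10: I2 complete
c11: R3←I2
c12: I3 dispatched to MUL
c13: I3 operands ready, I4 dispatched to ADD
c14: I5 dispatched to DIV
c15: I5 operands ready
c17: I3 complete
c18: R4←I3
c19: I4 operands ready
c21: I4 complete
c22: R3←I4
c23: I5 complete, I6 dispatched to MUL
c24: R5←I5, I6 operands ready
c28: I6 complete
c29: R3←I6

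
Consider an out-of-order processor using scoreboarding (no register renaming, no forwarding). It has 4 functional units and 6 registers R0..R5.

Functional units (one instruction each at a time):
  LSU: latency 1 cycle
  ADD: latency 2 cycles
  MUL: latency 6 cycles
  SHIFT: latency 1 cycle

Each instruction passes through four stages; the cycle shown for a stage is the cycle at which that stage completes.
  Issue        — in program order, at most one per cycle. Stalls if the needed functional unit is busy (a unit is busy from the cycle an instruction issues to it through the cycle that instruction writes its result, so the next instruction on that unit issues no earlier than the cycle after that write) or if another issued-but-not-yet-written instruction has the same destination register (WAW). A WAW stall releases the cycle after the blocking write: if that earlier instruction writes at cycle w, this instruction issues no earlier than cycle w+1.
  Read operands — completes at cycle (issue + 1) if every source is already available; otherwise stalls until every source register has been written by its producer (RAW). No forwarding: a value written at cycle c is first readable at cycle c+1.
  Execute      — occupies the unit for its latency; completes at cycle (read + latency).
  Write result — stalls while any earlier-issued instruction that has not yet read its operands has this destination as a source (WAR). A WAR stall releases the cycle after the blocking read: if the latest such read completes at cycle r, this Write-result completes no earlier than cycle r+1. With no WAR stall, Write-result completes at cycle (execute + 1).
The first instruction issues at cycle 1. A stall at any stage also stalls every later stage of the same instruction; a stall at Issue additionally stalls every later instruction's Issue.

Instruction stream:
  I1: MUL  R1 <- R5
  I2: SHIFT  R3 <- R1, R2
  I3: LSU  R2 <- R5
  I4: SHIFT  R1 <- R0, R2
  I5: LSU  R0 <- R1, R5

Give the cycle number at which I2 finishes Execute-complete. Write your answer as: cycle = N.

c1: issue I1 (MUL)
c2: I1 read-ops, issue I2 (SHIFT)
c3: issue I3 (LSU)
c4: I3 read-ops
c5: I3 finished on LSU
c8: I1 finished on MUL
c9: I1→R1
c10: I2 read-ops
c11: I2 finished on SHIFT, I3→R2
c12: I2→R3
c13: issue I4 (SHIFT)
c14: I4 read-ops, issue I5 (LSU)
c15: I4 finished on SHIFT
c16: I4→R1
c17: I5 read-ops
c18: I5 finished on LSU
c19: I5→R0

cycle = 11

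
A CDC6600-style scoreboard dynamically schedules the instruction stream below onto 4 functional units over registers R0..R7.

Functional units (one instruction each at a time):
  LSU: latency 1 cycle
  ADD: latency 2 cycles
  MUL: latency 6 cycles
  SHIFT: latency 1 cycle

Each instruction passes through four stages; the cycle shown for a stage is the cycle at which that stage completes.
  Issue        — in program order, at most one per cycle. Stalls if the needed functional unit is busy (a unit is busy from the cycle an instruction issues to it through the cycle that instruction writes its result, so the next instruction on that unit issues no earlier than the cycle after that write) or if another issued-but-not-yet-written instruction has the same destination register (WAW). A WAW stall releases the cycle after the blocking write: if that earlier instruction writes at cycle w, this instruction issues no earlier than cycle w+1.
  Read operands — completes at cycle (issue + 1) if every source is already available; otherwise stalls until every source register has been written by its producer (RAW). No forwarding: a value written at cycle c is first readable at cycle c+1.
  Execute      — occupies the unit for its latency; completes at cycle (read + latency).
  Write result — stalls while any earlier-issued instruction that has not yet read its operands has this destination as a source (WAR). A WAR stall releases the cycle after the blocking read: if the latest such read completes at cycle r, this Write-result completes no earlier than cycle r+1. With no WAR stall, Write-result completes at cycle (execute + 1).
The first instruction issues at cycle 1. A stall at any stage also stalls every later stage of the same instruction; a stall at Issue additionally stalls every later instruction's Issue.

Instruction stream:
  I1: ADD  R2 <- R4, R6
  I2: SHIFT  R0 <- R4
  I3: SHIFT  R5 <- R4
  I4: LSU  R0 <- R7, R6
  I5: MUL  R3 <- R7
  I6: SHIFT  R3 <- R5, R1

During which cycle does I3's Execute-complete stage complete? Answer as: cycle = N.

cycle = 8

cycle 1: I1 dispatched to ADD
cycle 2: I1 operands ready, I2 dispatched to SHIFT
cycle 3: I2 operands ready
cycle 4: I1 complete, I2 complete
cycle 5: R2←I1, R0←I2
cycle 6: I3 dispatched to SHIFT
cycle 7: I3 operands ready, I4 dispatched to LSU
cycle 8: I3 complete, I4 operands ready, I5 dispatched to MUL
cycle 9: R5←I3, I4 complete, I5 operands ready
cycle 10: R0←I4
cycle 15: I5 complete
cycle 16: R3←I5
cycle 17: I6 dispatched to SHIFT
cycle 18: I6 operands ready
cycle 19: I6 complete
cycle 20: R3←I6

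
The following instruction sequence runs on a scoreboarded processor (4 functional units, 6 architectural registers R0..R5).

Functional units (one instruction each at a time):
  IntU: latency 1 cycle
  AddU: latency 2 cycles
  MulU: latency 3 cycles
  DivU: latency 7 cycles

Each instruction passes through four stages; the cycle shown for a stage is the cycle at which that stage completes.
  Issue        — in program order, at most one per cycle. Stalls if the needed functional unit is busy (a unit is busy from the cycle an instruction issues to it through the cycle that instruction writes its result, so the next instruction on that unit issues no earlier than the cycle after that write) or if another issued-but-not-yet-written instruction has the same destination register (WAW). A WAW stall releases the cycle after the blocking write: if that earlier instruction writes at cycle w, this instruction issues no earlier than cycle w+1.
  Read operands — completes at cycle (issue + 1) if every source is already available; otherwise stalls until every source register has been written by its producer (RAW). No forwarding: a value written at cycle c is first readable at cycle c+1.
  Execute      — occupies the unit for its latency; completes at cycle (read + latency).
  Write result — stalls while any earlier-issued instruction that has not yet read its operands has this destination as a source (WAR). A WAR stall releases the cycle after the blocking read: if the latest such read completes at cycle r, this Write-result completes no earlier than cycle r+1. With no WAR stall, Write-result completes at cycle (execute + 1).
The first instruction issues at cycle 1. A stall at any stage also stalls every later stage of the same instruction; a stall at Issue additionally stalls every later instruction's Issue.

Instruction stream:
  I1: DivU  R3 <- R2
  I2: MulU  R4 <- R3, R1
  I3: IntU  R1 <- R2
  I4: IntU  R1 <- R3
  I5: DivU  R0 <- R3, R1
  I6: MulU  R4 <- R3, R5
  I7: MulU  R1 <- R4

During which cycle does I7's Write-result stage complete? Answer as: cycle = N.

cycle = 27

[1] issue I1 (DivU)
[2] I1 read-ops; issue I2 (MulU)
[3] issue I3 (IntU)
[4] I3 read-ops
[5] I3 finished on IntU
[9] I1 finished on DivU
[10] I1→R3
[11] I2 read-ops
[12] I3→R1
[13] issue I4 (IntU)
[14] I2 finished on MulU; I4 read-ops; issue I5 (DivU)
[15] I2→R4; I4 finished on IntU
[16] I4→R1; issue I6 (MulU)
[17] I5 read-ops; I6 read-ops
[20] I6 finished on MulU
[21] I6→R4
[22] issue I7 (MulU)
[23] I7 read-ops
[24] I5 finished on DivU
[25] I5→R0
[26] I7 finished on MulU
[27] I7→R1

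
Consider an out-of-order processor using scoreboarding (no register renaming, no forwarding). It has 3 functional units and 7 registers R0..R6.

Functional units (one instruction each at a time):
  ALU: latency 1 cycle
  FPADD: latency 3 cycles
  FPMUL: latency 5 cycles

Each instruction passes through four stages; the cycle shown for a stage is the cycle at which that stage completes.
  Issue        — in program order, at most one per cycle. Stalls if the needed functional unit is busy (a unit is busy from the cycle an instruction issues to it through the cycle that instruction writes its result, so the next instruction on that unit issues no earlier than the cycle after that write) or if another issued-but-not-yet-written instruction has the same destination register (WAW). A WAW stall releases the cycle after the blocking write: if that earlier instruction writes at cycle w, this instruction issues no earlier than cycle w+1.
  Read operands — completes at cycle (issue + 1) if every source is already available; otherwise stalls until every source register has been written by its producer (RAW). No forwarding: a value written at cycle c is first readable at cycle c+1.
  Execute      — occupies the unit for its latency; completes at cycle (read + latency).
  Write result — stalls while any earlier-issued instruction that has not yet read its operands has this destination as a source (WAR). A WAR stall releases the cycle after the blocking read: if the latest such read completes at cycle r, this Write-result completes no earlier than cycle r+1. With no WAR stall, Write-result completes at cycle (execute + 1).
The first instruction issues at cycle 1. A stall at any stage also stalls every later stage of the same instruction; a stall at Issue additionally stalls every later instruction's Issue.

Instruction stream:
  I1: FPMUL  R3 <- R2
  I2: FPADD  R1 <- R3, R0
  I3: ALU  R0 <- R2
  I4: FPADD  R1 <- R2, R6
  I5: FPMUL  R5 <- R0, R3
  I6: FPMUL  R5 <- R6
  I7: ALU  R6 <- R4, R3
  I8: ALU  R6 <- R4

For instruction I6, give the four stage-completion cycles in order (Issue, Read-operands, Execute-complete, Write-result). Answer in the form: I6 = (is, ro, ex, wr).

[1] I1→FPMUL
[2] I1 RO · I2→FPADD
[3] I3→ALU
[4] I3 RO
[5] I3 EX
[7] I1 EX
[8] I1 WR R3
[9] I2 RO
[10] I3 WR R0
[12] I2 EX
[13] I2 WR R1
[14] I4→FPADD
[15] I4 RO · I5→FPMUL
[16] I5 RO
[18] I4 EX
[19] I4 WR R1
[21] I5 EX
[22] I5 WR R5
[23] I6→FPMUL
[24] I6 RO · I7→ALU
[25] I7 RO
[26] I7 EX
[27] I7 WR R6
[28] I8→ALU
[29] I6 EX · I8 RO
[30] I6 WR R5 · I8 EX
[31] I8 WR R6

I6 = (23, 24, 29, 30)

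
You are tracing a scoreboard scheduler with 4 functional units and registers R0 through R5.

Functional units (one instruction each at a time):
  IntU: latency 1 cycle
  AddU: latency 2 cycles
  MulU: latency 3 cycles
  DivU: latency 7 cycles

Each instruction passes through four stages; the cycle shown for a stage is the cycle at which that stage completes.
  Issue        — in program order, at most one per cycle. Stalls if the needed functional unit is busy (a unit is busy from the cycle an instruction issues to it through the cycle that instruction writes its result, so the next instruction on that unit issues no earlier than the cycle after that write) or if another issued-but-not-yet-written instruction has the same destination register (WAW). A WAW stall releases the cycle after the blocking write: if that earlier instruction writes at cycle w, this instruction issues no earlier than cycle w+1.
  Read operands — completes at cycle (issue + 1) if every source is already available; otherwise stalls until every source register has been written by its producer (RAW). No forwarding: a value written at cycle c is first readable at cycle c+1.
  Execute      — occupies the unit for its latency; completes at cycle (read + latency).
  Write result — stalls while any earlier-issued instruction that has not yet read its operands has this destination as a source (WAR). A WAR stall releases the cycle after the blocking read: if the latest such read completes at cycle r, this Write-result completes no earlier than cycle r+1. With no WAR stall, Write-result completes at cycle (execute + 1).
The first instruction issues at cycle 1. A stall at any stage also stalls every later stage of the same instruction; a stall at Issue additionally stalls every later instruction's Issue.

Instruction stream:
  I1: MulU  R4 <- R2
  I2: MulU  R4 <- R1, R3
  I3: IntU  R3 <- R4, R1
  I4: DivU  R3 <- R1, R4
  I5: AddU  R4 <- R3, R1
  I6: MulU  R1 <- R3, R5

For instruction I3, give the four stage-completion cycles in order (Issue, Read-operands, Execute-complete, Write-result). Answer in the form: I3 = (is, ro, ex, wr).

c1: I1→MulU
c2: I1 RO
c5: I1 EX
c6: I1 WR R4
c7: I2→MulU
c8: I2 RO; I3→IntU
c11: I2 EX
c12: I2 WR R4
c13: I3 RO
c14: I3 EX
c15: I3 WR R3
c16: I4→DivU
c17: I4 RO; I5→AddU
c18: I6→MulU
c24: I4 EX
c25: I4 WR R3
c26: I5 RO; I6 RO
c28: I5 EX
c29: I5 WR R4; I6 EX
c30: I6 WR R1

I3 = (8, 13, 14, 15)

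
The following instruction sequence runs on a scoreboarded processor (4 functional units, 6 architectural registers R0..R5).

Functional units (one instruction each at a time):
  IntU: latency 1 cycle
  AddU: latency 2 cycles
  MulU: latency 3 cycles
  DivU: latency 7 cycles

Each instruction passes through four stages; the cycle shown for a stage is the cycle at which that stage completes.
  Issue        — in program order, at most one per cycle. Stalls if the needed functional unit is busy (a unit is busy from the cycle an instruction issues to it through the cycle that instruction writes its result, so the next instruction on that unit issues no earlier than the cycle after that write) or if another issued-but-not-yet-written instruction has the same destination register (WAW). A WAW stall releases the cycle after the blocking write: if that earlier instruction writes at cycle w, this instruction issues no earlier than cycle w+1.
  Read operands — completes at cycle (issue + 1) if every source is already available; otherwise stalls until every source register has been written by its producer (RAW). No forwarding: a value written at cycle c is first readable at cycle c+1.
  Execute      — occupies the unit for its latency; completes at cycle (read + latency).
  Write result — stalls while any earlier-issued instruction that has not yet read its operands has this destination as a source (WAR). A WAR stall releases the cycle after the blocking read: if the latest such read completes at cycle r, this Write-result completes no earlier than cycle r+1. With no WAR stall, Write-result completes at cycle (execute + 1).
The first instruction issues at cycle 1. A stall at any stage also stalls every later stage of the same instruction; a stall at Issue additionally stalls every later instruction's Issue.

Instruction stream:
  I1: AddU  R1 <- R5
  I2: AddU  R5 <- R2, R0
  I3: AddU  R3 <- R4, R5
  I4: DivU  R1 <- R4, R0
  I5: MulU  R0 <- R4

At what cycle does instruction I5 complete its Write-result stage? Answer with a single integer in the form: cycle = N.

cycle = 18

I1  is:1  ro:2  ex:4  wr:5
I2  is:6  ro:7  ex:9  wr:10  — struct: AddU busy until I1 writes@5
I3  is:11  ro:12  ex:14  wr:15  — struct: AddU busy until I2 writes@10
I4  is:12  ro:13  ex:20  wr:21
I5  is:13  ro:14  ex:17  wr:18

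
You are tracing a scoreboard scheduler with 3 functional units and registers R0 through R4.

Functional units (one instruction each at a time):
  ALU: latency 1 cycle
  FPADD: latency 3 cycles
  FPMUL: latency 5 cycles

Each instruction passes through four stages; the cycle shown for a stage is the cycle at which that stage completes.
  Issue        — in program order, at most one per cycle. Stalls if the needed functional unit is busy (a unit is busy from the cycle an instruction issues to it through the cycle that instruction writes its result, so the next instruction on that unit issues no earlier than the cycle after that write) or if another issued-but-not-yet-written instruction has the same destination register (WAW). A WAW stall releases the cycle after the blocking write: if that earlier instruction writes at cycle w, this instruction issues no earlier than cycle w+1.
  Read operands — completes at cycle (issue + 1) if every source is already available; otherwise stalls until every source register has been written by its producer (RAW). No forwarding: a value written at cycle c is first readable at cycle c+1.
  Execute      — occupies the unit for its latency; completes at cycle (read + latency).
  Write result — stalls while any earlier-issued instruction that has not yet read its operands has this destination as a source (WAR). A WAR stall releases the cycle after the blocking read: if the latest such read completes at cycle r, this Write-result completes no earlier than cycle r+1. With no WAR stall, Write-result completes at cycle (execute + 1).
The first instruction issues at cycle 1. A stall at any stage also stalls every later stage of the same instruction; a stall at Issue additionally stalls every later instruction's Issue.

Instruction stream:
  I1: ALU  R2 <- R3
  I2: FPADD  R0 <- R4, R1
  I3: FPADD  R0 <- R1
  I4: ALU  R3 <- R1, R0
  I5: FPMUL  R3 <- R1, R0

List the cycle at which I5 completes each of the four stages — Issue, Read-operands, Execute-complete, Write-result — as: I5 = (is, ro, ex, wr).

I5 = (17, 18, 23, 24)

I1: IS=1 RO=2 EX=3 WR=4
I2: IS=2 RO=3 EX=6 WR=7
I3: IS=8 RO=9 EX=12 WR=13  [struct: FPADD busy until I2 writes@7]
I4: IS=9 RO=14 EX=15 WR=16  [RAW R0: wait I3 write@13]
I5: IS=17 RO=18 EX=23 WR=24  [WAW R3: wait I4 write@16]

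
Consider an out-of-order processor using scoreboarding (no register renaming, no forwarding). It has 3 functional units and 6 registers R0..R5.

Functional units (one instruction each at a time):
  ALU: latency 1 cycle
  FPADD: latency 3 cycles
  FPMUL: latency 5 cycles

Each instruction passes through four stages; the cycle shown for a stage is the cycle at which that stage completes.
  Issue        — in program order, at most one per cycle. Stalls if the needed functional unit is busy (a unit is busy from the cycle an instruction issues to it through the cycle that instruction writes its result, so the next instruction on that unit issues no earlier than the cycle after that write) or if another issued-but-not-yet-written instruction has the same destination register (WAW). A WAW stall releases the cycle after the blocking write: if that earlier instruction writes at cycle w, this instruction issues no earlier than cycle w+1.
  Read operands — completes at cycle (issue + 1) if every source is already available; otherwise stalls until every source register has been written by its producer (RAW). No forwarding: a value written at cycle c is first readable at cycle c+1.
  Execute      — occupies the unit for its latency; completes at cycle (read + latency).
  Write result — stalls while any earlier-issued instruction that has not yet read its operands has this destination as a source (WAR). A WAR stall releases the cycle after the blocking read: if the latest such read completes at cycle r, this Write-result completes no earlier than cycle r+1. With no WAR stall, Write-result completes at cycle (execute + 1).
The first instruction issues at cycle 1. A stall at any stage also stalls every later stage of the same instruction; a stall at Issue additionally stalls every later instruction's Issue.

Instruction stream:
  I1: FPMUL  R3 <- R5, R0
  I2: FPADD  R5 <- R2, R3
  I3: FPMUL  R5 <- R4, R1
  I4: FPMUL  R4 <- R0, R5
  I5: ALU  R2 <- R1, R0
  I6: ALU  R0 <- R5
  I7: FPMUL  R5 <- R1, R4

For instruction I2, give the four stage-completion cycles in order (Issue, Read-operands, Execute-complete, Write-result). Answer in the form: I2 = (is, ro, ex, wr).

cycle 1: issue I1 (FPMUL)
cycle 2: I1 read-ops; issue I2 (FPADD)
cycle 7: I1 finished on FPMUL
cycle 8: I1→R3
cycle 9: I2 read-ops
cycle 12: I2 finished on FPADD
cycle 13: I2→R5
cycle 14: issue I3 (FPMUL)
cycle 15: I3 read-ops
cycle 20: I3 finished on FPMUL
cycle 21: I3→R5
cycle 22: issue I4 (FPMUL)
cycle 23: I4 read-ops; issue I5 (ALU)
cycle 24: I5 read-ops
cycle 25: I5 finished on ALU
cycle 26: I5→R2
cycle 27: issue I6 (ALU)
cycle 28: I4 finished on FPMUL; I6 read-ops
cycle 29: I4→R4; I6 finished on ALU
cycle 30: I6→R0; issue I7 (FPMUL)
cycle 31: I7 read-ops
cycle 36: I7 finished on FPMUL
cycle 37: I7→R5

I2 = (2, 9, 12, 13)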